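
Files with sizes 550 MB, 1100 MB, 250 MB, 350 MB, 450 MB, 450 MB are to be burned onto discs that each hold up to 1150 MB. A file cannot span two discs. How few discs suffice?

3

Total = 1100 + 550 + 450 + 450 + 350 + 250 = 3150 MB.
Lower bound: ⌈3150/1150⌉ = 3 discs.
A packing using 3 discs:
  disc 1: 1100 = 1100
  disc 2: 550 + 450 = 1000
  disc 3: 450 + 350 + 250 = 1050
This matches the lower bound, so 3 is optimal.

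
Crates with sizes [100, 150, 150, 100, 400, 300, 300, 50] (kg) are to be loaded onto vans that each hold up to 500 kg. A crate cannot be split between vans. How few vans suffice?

Total = 400 + 300 + 300 + 150 + 150 + 100 + 100 + 50 = 1550 kg.
Lower bound: ⌈1550/500⌉ = 4 vans.
A packing using 4 vans:
  van 1: 400 + 100 = 500
  van 2: 300 + 150 + 50 = 500
  van 3: 300 + 150 = 450
  van 4: 100 = 100
This matches the lower bound, so 4 is optimal.

4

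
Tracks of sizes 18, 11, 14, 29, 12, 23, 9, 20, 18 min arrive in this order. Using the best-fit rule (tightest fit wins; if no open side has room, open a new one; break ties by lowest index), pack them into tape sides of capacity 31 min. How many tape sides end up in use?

  18 → side 1 (new)  [load 18/31]
  11 → side 1  [load 29/31]
  14 → side 2 (new)  [load 14/31]
  29 → side 3 (new)  [load 29/31]
  12 → side 2  [load 26/31]
  23 → side 4 (new)  [load 23/31]
  9 → side 5 (new)  [load 9/31]
  20 → side 5  [load 29/31]
  18 → side 6 (new)  [load 18/31]
6 tape sides opened.

6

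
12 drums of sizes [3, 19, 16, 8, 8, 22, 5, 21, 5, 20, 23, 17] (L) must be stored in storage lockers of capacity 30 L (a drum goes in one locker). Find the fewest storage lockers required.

7

Total = 23 + 22 + 21 + 20 + 19 + 17 + 16 + 8 + 8 + 5 + 5 + 3 = 167 L.
Lower bound: ⌈167/30⌉ = 6 storage lockers.
Also, 7 drums each exceed 15 L, and no two of those can share a locker, so at least 7 storage lockers are needed.
A packing using 7 storage lockers:
  locker 1: 23 + 5 = 28
  locker 2: 22 + 8 = 30
  locker 3: 21 + 8 = 29
  locker 4: 20 + 5 + 3 = 28
  locker 5: 19 = 19
  locker 6: 17 = 17
  locker 7: 16 = 16
This matches the lower bound, so 7 is optimal.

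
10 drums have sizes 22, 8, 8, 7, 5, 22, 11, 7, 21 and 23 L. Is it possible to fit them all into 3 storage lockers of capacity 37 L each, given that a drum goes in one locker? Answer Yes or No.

No

Total = 134 L; ⌈134/37⌉ = 4.
At least 4 storage lockers are required, but only 3 are allowed.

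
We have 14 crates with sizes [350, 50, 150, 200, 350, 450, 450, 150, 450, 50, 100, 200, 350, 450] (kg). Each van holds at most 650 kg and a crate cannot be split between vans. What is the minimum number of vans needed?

Total = 450 + 450 + 450 + 450 + 350 + 350 + 350 + 200 + 200 + 150 + 150 + 100 + 50 + 50 = 3750 kg.
Lower bound: ⌈3750/650⌉ = 6 vans.
Also, 7 crates each exceed 325 kg, and no two of those can share a van, so at least 7 vans are needed.
A packing using 7 vans:
  van 1: 450 + 200 = 650
  van 2: 450 + 200 = 650
  van 3: 450 + 150 + 50 = 650
  van 4: 450 + 150 + 50 = 650
  van 5: 350 + 100 = 450
  van 6: 350 = 350
  van 7: 350 = 350
This matches the lower bound, so 7 is optimal.

7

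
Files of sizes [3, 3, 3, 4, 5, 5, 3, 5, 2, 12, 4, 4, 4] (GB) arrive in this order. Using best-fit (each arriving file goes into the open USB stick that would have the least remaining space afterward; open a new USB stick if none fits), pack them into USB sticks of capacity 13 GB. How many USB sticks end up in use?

  3 → USB stick 1 (new)  [load 3/13]
  3 → USB stick 1  [load 6/13]
  3 → USB stick 1  [load 9/13]
  4 → USB stick 1  [load 13/13]
  5 → USB stick 2 (new)  [load 5/13]
  5 → USB stick 2  [load 10/13]
  3 → USB stick 2  [load 13/13]
  5 → USB stick 3 (new)  [load 5/13]
  2 → USB stick 3  [load 7/13]
  12 → USB stick 4 (new)  [load 12/13]
  4 → USB stick 3  [load 11/13]
  4 → USB stick 5 (new)  [load 4/13]
  4 → USB stick 5  [load 8/13]
5 USB sticks opened.

5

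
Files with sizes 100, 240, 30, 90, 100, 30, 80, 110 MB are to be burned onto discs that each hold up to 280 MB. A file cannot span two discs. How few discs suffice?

3

Total = 240 + 110 + 100 + 100 + 90 + 80 + 30 + 30 = 780 MB.
Lower bound: ⌈780/280⌉ = 3 discs.
A packing using 3 discs:
  disc 1: 240 + 30 = 270
  disc 2: 110 + 100 + 30 = 240
  disc 3: 100 + 90 + 80 = 270
This matches the lower bound, so 3 is optimal.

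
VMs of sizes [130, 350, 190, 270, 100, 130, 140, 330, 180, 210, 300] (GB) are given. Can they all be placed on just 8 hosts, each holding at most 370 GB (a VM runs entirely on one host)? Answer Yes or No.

Yes

A valid assignment using 7 hosts:
  host 1: 350 = 350
  host 2: 330 = 330
  host 3: 300 = 300
  host 4: 270 + 100 = 370
  host 5: 210 + 140 = 350
  host 6: 190 + 180 = 370
  host 7: 130 + 130 = 260
That uses only 7 ≤ 8, so 8 hosts are enough.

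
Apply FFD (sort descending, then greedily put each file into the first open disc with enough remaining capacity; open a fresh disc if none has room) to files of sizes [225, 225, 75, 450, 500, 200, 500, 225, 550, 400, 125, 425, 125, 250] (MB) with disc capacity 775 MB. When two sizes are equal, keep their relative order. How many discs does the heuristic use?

Sorted descending: 550, 500, 500, 450, 425, 400, 250, 225, 225, 225, 200, 125, 125, 75.
  550 → disc 1 (new)  [load 550/775]
  500 → disc 2 (new)  [load 500/775]
  500 → disc 3 (new)  [load 500/775]
  450 → disc 4 (new)  [load 450/775]
  425 → disc 5 (new)  [load 425/775]
  400 → disc 6 (new)  [load 400/775]
  250 → disc 2  [load 750/775]
  225 → disc 1  [load 775/775]
  225 → disc 3  [load 725/775]
  225 → disc 4  [load 675/775]
  200 → disc 5  [load 625/775]
  125 → disc 5  [load 750/775]
  125 → disc 6  [load 525/775]
  75 → disc 4  [load 750/775]
6 discs opened.

6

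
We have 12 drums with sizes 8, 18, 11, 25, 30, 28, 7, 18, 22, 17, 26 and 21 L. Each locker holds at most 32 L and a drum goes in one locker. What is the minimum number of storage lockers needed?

9

Total = 30 + 28 + 26 + 25 + 22 + 21 + 18 + 18 + 17 + 11 + 8 + 7 = 231 L.
Lower bound: ⌈231/32⌉ = 8 storage lockers.
Also, 9 drums each exceed 16 L, and no two of those can share a locker, so at least 9 storage lockers are needed.
A packing using 9 storage lockers:
  locker 1: 30 = 30
  locker 2: 28 = 28
  locker 3: 26 = 26
  locker 4: 25 + 7 = 32
  locker 5: 22 + 8 = 30
  locker 6: 21 + 11 = 32
  locker 7: 18 = 18
  locker 8: 18 = 18
  locker 9: 17 = 17
This matches the lower bound, so 9 is optimal.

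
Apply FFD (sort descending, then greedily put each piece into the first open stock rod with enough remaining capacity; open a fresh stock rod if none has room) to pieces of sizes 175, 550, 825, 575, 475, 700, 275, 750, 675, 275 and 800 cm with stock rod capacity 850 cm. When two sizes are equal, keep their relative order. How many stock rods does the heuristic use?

Sorted descending: 825, 800, 750, 700, 675, 575, 550, 475, 275, 275, 175.
  825 → stock rod 1 (new)  [load 825/850]
  800 → stock rod 2 (new)  [load 800/850]
  750 → stock rod 3 (new)  [load 750/850]
  700 → stock rod 4 (new)  [load 700/850]
  675 → stock rod 5 (new)  [load 675/850]
  575 → stock rod 6 (new)  [load 575/850]
  550 → stock rod 7 (new)  [load 550/850]
  475 → stock rod 8 (new)  [load 475/850]
  275 → stock rod 6  [load 850/850]
  275 → stock rod 7  [load 825/850]
  175 → stock rod 5  [load 850/850]
8 stock rods opened.

8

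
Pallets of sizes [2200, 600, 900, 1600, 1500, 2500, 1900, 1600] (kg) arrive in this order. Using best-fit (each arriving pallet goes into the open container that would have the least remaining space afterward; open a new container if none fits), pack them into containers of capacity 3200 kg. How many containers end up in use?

  2200 → container 1 (new)  [load 2200/3200]
  600 → container 1  [load 2800/3200]
  900 → container 2 (new)  [load 900/3200]
  1600 → container 2  [load 2500/3200]
  1500 → container 3 (new)  [load 1500/3200]
  2500 → container 4 (new)  [load 2500/3200]
  1900 → container 5 (new)  [load 1900/3200]
  1600 → container 3  [load 3100/3200]
5 containers opened.

5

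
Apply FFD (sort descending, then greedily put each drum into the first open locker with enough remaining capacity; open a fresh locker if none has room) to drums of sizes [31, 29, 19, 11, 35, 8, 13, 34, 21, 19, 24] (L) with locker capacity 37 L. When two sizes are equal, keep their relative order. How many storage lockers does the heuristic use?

Sorted descending: 35, 34, 31, 29, 24, 21, 19, 19, 13, 11, 8.
  35 → locker 1 (new)  [load 35/37]
  34 → locker 2 (new)  [load 34/37]
  31 → locker 3 (new)  [load 31/37]
  29 → locker 4 (new)  [load 29/37]
  24 → locker 5 (new)  [load 24/37]
  21 → locker 6 (new)  [load 21/37]
  19 → locker 7 (new)  [load 19/37]
  19 → locker 8 (new)  [load 19/37]
  13 → locker 5  [load 37/37]
  11 → locker 6  [load 32/37]
  8 → locker 4  [load 37/37]
8 storage lockers opened.

8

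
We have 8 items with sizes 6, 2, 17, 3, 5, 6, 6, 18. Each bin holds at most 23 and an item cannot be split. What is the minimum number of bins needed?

3

Total = 18 + 17 + 6 + 6 + 6 + 5 + 3 + 2 = 63.
Lower bound: ⌈63/23⌉ = 3 bins.
A packing using 3 bins:
  bin 1: 18 + 5 = 23
  bin 2: 17 + 6 = 23
  bin 3: 6 + 6 + 3 + 2 = 17
This matches the lower bound, so 3 is optimal.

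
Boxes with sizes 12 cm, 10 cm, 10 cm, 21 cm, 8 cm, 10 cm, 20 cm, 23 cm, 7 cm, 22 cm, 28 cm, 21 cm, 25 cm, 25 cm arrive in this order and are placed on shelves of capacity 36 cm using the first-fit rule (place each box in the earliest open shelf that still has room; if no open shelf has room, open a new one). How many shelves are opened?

  12 → shelf 1 (new)  [load 12/36]
  10 → shelf 1  [load 22/36]
  10 → shelf 1  [load 32/36]
  21 → shelf 2 (new)  [load 21/36]
  8 → shelf 2  [load 29/36]
  10 → shelf 3 (new)  [load 10/36]
  20 → shelf 3  [load 30/36]
  23 → shelf 4 (new)  [load 23/36]
  7 → shelf 2  [load 36/36]
  22 → shelf 5 (new)  [load 22/36]
  28 → shelf 6 (new)  [load 28/36]
  21 → shelf 7 (new)  [load 21/36]
  25 → shelf 8 (new)  [load 25/36]
  25 → shelf 9 (new)  [load 25/36]
9 shelves opened.

9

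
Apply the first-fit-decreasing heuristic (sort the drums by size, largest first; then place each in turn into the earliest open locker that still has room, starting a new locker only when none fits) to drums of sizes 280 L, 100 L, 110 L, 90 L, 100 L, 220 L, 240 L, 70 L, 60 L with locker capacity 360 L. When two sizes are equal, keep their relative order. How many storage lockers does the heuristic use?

4

Sorted descending: 280, 240, 220, 110, 100, 100, 90, 70, 60.
  280 → locker 1 (new)  [load 280/360]
  240 → locker 2 (new)  [load 240/360]
  220 → locker 3 (new)  [load 220/360]
  110 → locker 2  [load 350/360]
  100 → locker 3  [load 320/360]
  100 → locker 4 (new)  [load 100/360]
  90 → locker 4  [load 190/360]
  70 → locker 1  [load 350/360]
  60 → locker 4  [load 250/360]
4 storage lockers opened.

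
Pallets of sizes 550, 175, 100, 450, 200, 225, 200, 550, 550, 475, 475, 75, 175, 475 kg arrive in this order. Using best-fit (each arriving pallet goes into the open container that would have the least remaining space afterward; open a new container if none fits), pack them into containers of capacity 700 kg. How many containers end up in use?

  550 → container 1 (new)  [load 550/700]
  175 → container 2 (new)  [load 175/700]
  100 → container 1  [load 650/700]
  450 → container 2  [load 625/700]
  200 → container 3 (new)  [load 200/700]
  225 → container 3  [load 425/700]
  200 → container 3  [load 625/700]
  550 → container 4 (new)  [load 550/700]
  550 → container 5 (new)  [load 550/700]
  475 → container 6 (new)  [load 475/700]
  475 → container 7 (new)  [load 475/700]
  75 → container 2  [load 700/700]
  175 → container 6  [load 650/700]
  475 → container 8 (new)  [load 475/700]
8 containers opened.

8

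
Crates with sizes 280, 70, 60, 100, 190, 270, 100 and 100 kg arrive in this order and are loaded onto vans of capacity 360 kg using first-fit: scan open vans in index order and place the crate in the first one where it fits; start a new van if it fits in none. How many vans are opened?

  280 → van 1 (new)  [load 280/360]
  70 → van 1  [load 350/360]
  60 → van 2 (new)  [load 60/360]
  100 → van 2  [load 160/360]
  190 → van 2  [load 350/360]
  270 → van 3 (new)  [load 270/360]
  100 → van 4 (new)  [load 100/360]
  100 → van 4  [load 200/360]
4 vans opened.

4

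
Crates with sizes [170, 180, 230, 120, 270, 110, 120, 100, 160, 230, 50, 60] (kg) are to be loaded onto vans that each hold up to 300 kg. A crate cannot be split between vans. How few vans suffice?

7

Total = 270 + 230 + 230 + 180 + 170 + 160 + 120 + 120 + 110 + 100 + 60 + 50 = 1800 kg.
Lower bound: ⌈1800/300⌉ = 6 vans.
A packing using 7 vans:
  van 1: 270 = 270
  van 2: 230 + 60 = 290
  van 3: 230 + 50 = 280
  van 4: 180 + 120 = 300
  van 5: 170 + 120 = 290
  van 6: 160 + 110 = 270
  van 7: 100 = 100
No arrangement into 6 vans stays within capacity, so 7 is optimal.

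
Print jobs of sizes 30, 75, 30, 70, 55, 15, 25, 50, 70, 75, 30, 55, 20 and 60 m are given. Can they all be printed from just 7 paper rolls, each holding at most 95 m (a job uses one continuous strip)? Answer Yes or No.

Total = 660 m; ⌈660/95⌉ = 7.
8 print jobs each exceed half the capacity and cannot share a roll, forcing at least 8 paper rolls.
At least 8 paper rolls are required, but only 7 are allowed.

No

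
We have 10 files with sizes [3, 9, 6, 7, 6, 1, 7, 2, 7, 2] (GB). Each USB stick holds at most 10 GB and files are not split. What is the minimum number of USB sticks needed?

6

Total = 9 + 7 + 7 + 7 + 6 + 6 + 3 + 2 + 2 + 1 = 50 GB.
Lower bound: ⌈50/10⌉ = 5 USB sticks.
Also, 6 files each exceed 5 GB, and no two of those can share a USB stick, so at least 6 USB sticks are needed.
A packing using 6 USB sticks:
  USB stick 1: 9 + 1 = 10
  USB stick 2: 7 + 3 = 10
  USB stick 3: 7 + 2 = 9
  USB stick 4: 7 + 2 = 9
  USB stick 5: 6 = 6
  USB stick 6: 6 = 6
This matches the lower bound, so 6 is optimal.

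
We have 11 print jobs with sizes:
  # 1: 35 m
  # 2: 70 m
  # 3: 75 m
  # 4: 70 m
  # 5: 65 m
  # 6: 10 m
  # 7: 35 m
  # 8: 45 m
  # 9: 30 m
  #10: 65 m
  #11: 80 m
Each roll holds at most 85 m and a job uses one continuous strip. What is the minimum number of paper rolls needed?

8

Total = 80 + 75 + 70 + 70 + 65 + 65 + 45 + 35 + 35 + 30 + 10 = 580 m.
Lower bound: ⌈580/85⌉ = 7 paper rolls.
A packing using 8 paper rolls:
  roll 1: 80 = 80
  roll 2: 75 + 10 = 85
  roll 3: 70 = 70
  roll 4: 70 = 70
  roll 5: 65 = 65
  roll 6: 65 = 65
  roll 7: 45 + 35 = 80
  roll 8: 35 + 30 = 65
No arrangement into 7 paper rolls stays within capacity, so 8 is optimal.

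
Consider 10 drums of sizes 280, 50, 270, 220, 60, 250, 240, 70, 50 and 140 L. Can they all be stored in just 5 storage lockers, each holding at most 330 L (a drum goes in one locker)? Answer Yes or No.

No

Total = 1630 L; ⌈1630/330⌉ = 5.
The bound of 5 does not rule out 5, but exhaustive search shows no assignment into 5 storage lockers of capacity 330 L exists — the minimum is 6.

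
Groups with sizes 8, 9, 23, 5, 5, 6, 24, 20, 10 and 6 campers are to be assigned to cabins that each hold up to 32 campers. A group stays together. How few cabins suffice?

4

Total = 24 + 23 + 20 + 10 + 9 + 8 + 6 + 6 + 5 + 5 = 116 campers.
Lower bound: ⌈116/32⌉ = 4 cabins.
A packing using 4 cabins:
  cabin 1: 24 + 8 = 32
  cabin 2: 23 + 9 = 32
  cabin 3: 20 + 10 = 30
  cabin 4: 6 + 6 + 5 + 5 = 22
This matches the lower bound, so 4 is optimal.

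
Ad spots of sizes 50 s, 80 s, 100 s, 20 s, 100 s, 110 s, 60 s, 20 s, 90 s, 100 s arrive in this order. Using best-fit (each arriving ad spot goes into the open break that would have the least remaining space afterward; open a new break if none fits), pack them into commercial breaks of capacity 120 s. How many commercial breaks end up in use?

  50 → break 1 (new)  [load 50/120]
  80 → break 2 (new)  [load 80/120]
  100 → break 3 (new)  [load 100/120]
  20 → break 3  [load 120/120]
  100 → break 4 (new)  [load 100/120]
  110 → break 5 (new)  [load 110/120]
  60 → break 1  [load 110/120]
  20 → break 4  [load 120/120]
  90 → break 6 (new)  [load 90/120]
  100 → break 7 (new)  [load 100/120]
7 commercial breaks opened.

7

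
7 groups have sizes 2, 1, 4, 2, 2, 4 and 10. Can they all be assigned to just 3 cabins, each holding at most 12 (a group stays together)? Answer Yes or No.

Yes

A valid assignment using 3 cabins:
  cabin 1: 10 + 2 = 12
  cabin 2: 4 + 4 + 2 + 2 = 12
  cabin 3: 1 = 1
Every load is within 12, so 3 cabins suffice.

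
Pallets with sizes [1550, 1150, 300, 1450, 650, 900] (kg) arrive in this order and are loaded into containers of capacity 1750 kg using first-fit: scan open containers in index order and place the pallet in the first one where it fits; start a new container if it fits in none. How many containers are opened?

4

  1550 → container 1 (new)  [load 1550/1750]
  1150 → container 2 (new)  [load 1150/1750]
  300 → container 2  [load 1450/1750]
  1450 → container 3 (new)  [load 1450/1750]
  650 → container 4 (new)  [load 650/1750]
  900 → container 4  [load 1550/1750]
4 containers opened.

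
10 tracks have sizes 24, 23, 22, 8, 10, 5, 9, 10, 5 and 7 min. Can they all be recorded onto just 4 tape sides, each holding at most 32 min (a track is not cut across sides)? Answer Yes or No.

Yes

A valid assignment using 4 tape sides:
  side 1: 24 + 8 = 32
  side 2: 23 + 9 = 32
  side 3: 22 + 10 = 32
  side 4: 10 + 7 + 5 + 5 = 27
Every load is within 32 min, so 4 tape sides suffice.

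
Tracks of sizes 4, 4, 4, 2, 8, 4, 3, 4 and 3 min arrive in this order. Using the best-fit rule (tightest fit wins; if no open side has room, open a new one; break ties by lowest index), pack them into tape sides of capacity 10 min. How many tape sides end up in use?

  4 → side 1 (new)  [load 4/10]
  4 → side 1  [load 8/10]
  4 → side 2 (new)  [load 4/10]
  2 → side 1  [load 10/10]
  8 → side 3 (new)  [load 8/10]
  4 → side 2  [load 8/10]
  3 → side 4 (new)  [load 3/10]
  4 → side 4  [load 7/10]
  3 → side 4  [load 10/10]
4 tape sides opened.

4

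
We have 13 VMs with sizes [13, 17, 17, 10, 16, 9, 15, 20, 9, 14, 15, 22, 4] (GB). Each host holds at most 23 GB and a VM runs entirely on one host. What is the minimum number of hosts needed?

10

Total = 22 + 20 + 17 + 17 + 16 + 15 + 15 + 14 + 13 + 10 + 9 + 9 + 4 = 181 GB.
Lower bound: ⌈181/23⌉ = 8 hosts.
Also, 9 VMs each exceed 23/2 GB, and no two of those can share a host, so at least 9 hosts are needed.
A packing using 10 hosts:
  host 1: 22 = 22
  host 2: 20 = 20
  host 3: 17 + 4 = 21
  host 4: 17 = 17
  host 5: 16 = 16
  host 6: 15 = 15
  host 7: 15 = 15
  host 8: 14 + 9 = 23
  host 9: 13 + 10 = 23
  host 10: 9 = 9
No arrangement into 9 hosts stays within capacity, so 10 is optimal.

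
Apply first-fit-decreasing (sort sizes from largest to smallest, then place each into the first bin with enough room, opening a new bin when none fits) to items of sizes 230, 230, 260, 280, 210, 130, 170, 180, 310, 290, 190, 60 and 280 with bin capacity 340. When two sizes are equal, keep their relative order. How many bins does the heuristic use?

Sorted descending: 310, 290, 280, 280, 260, 230, 230, 210, 190, 180, 170, 130, 60.
  310 → bin 1 (new)  [load 310/340]
  290 → bin 2 (new)  [load 290/340]
  280 → bin 3 (new)  [load 280/340]
  280 → bin 4 (new)  [load 280/340]
  260 → bin 5 (new)  [load 260/340]
  230 → bin 6 (new)  [load 230/340]
  230 → bin 7 (new)  [load 230/340]
  210 → bin 8 (new)  [load 210/340]
  190 → bin 9 (new)  [load 190/340]
  180 → bin 10 (new)  [load 180/340]
  170 → bin 11 (new)  [load 170/340]
  130 → bin 8  [load 340/340]
  60 → bin 3  [load 340/340]
11 bins opened.

11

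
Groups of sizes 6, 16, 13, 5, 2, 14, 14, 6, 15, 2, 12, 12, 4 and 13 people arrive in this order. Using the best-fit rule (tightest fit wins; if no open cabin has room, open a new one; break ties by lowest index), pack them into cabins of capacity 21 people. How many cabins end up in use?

  6 → cabin 1 (new)  [load 6/21]
  16 → cabin 2 (new)  [load 16/21]
  13 → cabin 1  [load 19/21]
  5 → cabin 2  [load 21/21]
  2 → cabin 1  [load 21/21]
  14 → cabin 3 (new)  [load 14/21]
  14 → cabin 4 (new)  [load 14/21]
  6 → cabin 3  [load 20/21]
  15 → cabin 5 (new)  [load 15/21]
  2 → cabin 5  [load 17/21]
  12 → cabin 6 (new)  [load 12/21]
  12 → cabin 7 (new)  [load 12/21]
  4 → cabin 5  [load 21/21]
  13 → cabin 8 (new)  [load 13/21]
8 cabins opened.

8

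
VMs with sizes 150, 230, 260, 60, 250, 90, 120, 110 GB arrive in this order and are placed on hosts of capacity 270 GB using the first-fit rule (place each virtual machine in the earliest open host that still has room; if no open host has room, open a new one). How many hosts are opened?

6

  150 → host 1 (new)  [load 150/270]
  230 → host 2 (new)  [load 230/270]
  260 → host 3 (new)  [load 260/270]
  60 → host 1  [load 210/270]
  250 → host 4 (new)  [load 250/270]
  90 → host 5 (new)  [load 90/270]
  120 → host 5  [load 210/270]
  110 → host 6 (new)  [load 110/270]
6 hosts opened.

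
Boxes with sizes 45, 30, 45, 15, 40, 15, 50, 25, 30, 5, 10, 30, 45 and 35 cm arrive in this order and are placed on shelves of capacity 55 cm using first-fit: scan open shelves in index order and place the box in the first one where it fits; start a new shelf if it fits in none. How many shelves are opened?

  45 → shelf 1 (new)  [load 45/55]
  30 → shelf 2 (new)  [load 30/55]
  45 → shelf 3 (new)  [load 45/55]
  15 → shelf 2  [load 45/55]
  40 → shelf 4 (new)  [load 40/55]
  15 → shelf 4  [load 55/55]
  50 → shelf 5 (new)  [load 50/55]
  25 → shelf 6 (new)  [load 25/55]
  30 → shelf 6  [load 55/55]
  5 → shelf 1  [load 50/55]
  10 → shelf 2  [load 55/55]
  30 → shelf 7 (new)  [load 30/55]
  45 → shelf 8 (new)  [load 45/55]
  35 → shelf 9 (new)  [load 35/55]
9 shelves opened.

9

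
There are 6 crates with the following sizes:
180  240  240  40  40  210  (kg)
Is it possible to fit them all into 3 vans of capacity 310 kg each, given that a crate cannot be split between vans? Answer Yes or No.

Total = 950 kg; ⌈950/310⌉ = 4.
At least 4 vans are required, but only 3 are allowed.

No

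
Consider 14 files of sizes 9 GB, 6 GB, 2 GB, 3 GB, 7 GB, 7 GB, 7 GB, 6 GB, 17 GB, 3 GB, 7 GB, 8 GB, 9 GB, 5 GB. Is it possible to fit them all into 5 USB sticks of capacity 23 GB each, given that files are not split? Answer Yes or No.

A valid assignment using 5 USB sticks:
  USB stick 1: 17 + 6 = 23
  USB stick 2: 9 + 9 + 5 = 23
  USB stick 3: 8 + 7 + 7 = 22
  USB stick 4: 7 + 7 + 6 + 3 = 23
  USB stick 5: 3 + 2 = 5
Every load is within 23 GB, so 5 USB sticks suffice.

Yes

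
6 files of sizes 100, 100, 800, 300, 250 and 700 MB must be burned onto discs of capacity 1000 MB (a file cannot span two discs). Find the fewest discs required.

3

Total = 800 + 700 + 300 + 250 + 100 + 100 = 2250 MB.
Lower bound: ⌈2250/1000⌉ = 3 discs.
A packing using 3 discs:
  disc 1: 800 + 100 + 100 = 1000
  disc 2: 700 + 300 = 1000
  disc 3: 250 = 250
This matches the lower bound, so 3 is optimal.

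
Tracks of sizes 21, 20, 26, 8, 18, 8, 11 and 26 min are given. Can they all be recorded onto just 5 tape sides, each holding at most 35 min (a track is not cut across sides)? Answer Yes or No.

A valid assignment using 5 tape sides:
  side 1: 26 + 8 = 34
  side 2: 26 + 8 = 34
  side 3: 21 + 11 = 32
  side 4: 20 = 20
  side 5: 18 = 18
Every load is within 35 min, so 5 tape sides suffice.

Yes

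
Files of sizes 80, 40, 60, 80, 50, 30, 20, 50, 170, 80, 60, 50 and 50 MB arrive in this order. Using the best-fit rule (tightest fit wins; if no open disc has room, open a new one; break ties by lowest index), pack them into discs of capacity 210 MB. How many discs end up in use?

5

  80 → disc 1 (new)  [load 80/210]
  40 → disc 1  [load 120/210]
  60 → disc 1  [load 180/210]
  80 → disc 2 (new)  [load 80/210]
  50 → disc 2  [load 130/210]
  30 → disc 1  [load 210/210]
  20 → disc 2  [load 150/210]
  50 → disc 2  [load 200/210]
  170 → disc 3 (new)  [load 170/210]
  80 → disc 4 (new)  [load 80/210]
  60 → disc 4  [load 140/210]
  50 → disc 4  [load 190/210]
  50 → disc 5 (new)  [load 50/210]
5 discs opened.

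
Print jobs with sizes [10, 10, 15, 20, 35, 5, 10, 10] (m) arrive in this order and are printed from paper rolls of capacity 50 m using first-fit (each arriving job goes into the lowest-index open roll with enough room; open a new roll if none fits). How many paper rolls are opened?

  10 → roll 1 (new)  [load 10/50]
  10 → roll 1  [load 20/50]
  15 → roll 1  [load 35/50]
  20 → roll 2 (new)  [load 20/50]
  35 → roll 3 (new)  [load 35/50]
  5 → roll 1  [load 40/50]
  10 → roll 1  [load 50/50]
  10 → roll 2  [load 30/50]
3 paper rolls opened.

3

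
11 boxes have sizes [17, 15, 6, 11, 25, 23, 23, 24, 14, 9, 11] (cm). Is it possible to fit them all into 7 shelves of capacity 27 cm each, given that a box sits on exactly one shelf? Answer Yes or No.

Total = 178 cm; ⌈178/27⌉ = 7.
The bound of 7 does not rule out 7, but exhaustive search shows no assignment into 7 shelves of capacity 27 cm exists — the minimum is 8.

No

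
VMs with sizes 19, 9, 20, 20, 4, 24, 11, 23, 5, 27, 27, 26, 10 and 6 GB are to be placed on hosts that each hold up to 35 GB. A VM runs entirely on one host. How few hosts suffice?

8

Total = 27 + 27 + 26 + 24 + 23 + 20 + 20 + 19 + 11 + 10 + 9 + 6 + 5 + 4 = 231 GB.
Lower bound: ⌈231/35⌉ = 7 hosts.
Also, 8 VMs each exceed 35/2 GB, and no two of those can share a host, so at least 8 hosts are needed.
A packing using 8 hosts:
  host 1: 27 + 6 = 33
  host 2: 27 + 5 = 32
  host 3: 26 + 9 = 35
  host 4: 24 + 11 = 35
  host 5: 23 + 10 = 33
  host 6: 20 + 4 = 24
  host 7: 20 = 20
  host 8: 19 = 19
This matches the lower bound, so 8 is optimal.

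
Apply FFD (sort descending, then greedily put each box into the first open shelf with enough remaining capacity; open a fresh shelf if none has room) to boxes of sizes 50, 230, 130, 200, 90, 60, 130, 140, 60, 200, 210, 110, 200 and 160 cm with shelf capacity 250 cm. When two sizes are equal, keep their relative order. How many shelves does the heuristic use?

Sorted descending: 230, 210, 200, 200, 200, 160, 140, 130, 130, 110, 90, 60, 60, 50.
  230 → shelf 1 (new)  [load 230/250]
  210 → shelf 2 (new)  [load 210/250]
  200 → shelf 3 (new)  [load 200/250]
  200 → shelf 4 (new)  [load 200/250]
  200 → shelf 5 (new)  [load 200/250]
  160 → shelf 6 (new)  [load 160/250]
  140 → shelf 7 (new)  [load 140/250]
  130 → shelf 8 (new)  [load 130/250]
  130 → shelf 9 (new)  [load 130/250]
  110 → shelf 7  [load 250/250]
  90 → shelf 6  [load 250/250]
  60 → shelf 8  [load 190/250]
  60 → shelf 8  [load 250/250]
  50 → shelf 3  [load 250/250]
9 shelves opened.

9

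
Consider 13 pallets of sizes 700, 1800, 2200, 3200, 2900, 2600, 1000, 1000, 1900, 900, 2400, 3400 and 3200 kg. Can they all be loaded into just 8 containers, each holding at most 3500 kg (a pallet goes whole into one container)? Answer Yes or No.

Total = 27200 kg; ⌈27200/3500⌉ = 8.
9 pallets each exceed half the capacity and cannot share a container, forcing at least 9 containers.
At least 9 containers are required, but only 8 are allowed.

No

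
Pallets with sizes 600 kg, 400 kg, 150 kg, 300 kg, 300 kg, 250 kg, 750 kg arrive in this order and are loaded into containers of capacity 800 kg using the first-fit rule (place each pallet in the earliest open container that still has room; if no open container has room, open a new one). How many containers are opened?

  600 → container 1 (new)  [load 600/800]
  400 → container 2 (new)  [load 400/800]
  150 → container 1  [load 750/800]
  300 → container 2  [load 700/800]
  300 → container 3 (new)  [load 300/800]
  250 → container 3  [load 550/800]
  750 → container 4 (new)  [load 750/800]
4 containers opened.

4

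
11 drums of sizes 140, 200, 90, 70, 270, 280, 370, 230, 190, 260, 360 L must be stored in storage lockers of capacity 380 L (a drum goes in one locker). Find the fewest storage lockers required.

8

Total = 370 + 360 + 280 + 270 + 260 + 230 + 200 + 190 + 140 + 90 + 70 = 2460 L.
Lower bound: ⌈2460/380⌉ = 7 storage lockers.
A packing using 8 storage lockers:
  locker 1: 370 = 370
  locker 2: 360 = 360
  locker 3: 280 + 90 = 370
  locker 4: 270 + 70 = 340
  locker 5: 260 = 260
  locker 6: 230 + 140 = 370
  locker 7: 200 = 200
  locker 8: 190 = 190
No arrangement into 7 storage lockers stays within capacity, so 8 is optimal.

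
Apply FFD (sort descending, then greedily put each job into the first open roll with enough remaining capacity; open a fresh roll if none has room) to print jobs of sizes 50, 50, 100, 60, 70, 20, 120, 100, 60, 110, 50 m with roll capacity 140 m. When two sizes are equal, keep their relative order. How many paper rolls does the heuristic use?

7

Sorted descending: 120, 110, 100, 100, 70, 60, 60, 50, 50, 50, 20.
  120 → roll 1 (new)  [load 120/140]
  110 → roll 2 (new)  [load 110/140]
  100 → roll 3 (new)  [load 100/140]
  100 → roll 4 (new)  [load 100/140]
  70 → roll 5 (new)  [load 70/140]
  60 → roll 5  [load 130/140]
  60 → roll 6 (new)  [load 60/140]
  50 → roll 6  [load 110/140]
  50 → roll 7 (new)  [load 50/140]
  50 → roll 7  [load 100/140]
  20 → roll 1  [load 140/140]
7 paper rolls opened.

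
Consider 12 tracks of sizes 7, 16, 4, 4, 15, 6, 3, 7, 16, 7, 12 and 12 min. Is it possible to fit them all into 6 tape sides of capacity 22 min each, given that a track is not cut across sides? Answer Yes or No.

A valid assignment using 6 tape sides:
  side 1: 16 + 6 = 22
  side 2: 16 + 4 = 20
  side 3: 15 + 7 = 22
  side 4: 12 + 7 + 3 = 22
  side 5: 12 + 7 = 19
  side 6: 4 = 4
Every load is within 22 min, so 6 tape sides suffice.

Yes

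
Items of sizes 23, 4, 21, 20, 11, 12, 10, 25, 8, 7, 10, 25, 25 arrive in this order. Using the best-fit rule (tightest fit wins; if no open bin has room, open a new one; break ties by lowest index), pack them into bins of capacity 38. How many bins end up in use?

  23 → bin 1 (new)  [load 23/38]
  4 → bin 1  [load 27/38]
  21 → bin 2 (new)  [load 21/38]
  20 → bin 3 (new)  [load 20/38]
  11 → bin 1  [load 38/38]
  12 → bin 2  [load 33/38]
  10 → bin 3  [load 30/38]
  25 → bin 4 (new)  [load 25/38]
  8 → bin 3  [load 38/38]
  7 → bin 4  [load 32/38]
  10 → bin 5 (new)  [load 10/38]
  25 → bin 5  [load 35/38]
  25 → bin 6 (new)  [load 25/38]
6 bins opened.

6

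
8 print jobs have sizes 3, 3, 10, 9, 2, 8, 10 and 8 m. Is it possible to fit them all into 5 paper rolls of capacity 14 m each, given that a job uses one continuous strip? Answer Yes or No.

A valid assignment using 5 paper rolls:
  roll 1: 10 + 3 = 13
  roll 2: 10 + 3 = 13
  roll 3: 9 + 2 = 11
  roll 4: 8 = 8
  roll 5: 8 = 8
Every load is within 14 m, so 5 paper rolls suffice.

Yes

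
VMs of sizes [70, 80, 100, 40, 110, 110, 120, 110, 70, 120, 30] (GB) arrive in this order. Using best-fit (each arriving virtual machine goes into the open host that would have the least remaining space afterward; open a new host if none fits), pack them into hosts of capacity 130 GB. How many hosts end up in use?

9

  70 → host 1 (new)  [load 70/130]
  80 → host 2 (new)  [load 80/130]
  100 → host 3 (new)  [load 100/130]
  40 → host 2  [load 120/130]
  110 → host 4 (new)  [load 110/130]
  110 → host 5 (new)  [load 110/130]
  120 → host 6 (new)  [load 120/130]
  110 → host 7 (new)  [load 110/130]
  70 → host 8 (new)  [load 70/130]
  120 → host 9 (new)  [load 120/130]
  30 → host 3  [load 130/130]
9 hosts opened.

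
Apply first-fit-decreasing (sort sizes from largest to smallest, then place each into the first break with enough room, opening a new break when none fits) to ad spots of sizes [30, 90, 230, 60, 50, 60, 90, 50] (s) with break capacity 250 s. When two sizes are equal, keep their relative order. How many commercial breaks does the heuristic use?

Sorted descending: 230, 90, 90, 60, 60, 50, 50, 30.
  230 → break 1 (new)  [load 230/250]
  90 → break 2 (new)  [load 90/250]
  90 → break 2  [load 180/250]
  60 → break 2  [load 240/250]
  60 → break 3 (new)  [load 60/250]
  50 → break 3  [load 110/250]
  50 → break 3  [load 160/250]
  30 → break 3  [load 190/250]
3 commercial breaks opened.

3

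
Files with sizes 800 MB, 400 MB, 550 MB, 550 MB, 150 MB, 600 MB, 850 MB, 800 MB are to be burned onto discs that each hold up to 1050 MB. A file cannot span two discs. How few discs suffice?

6

Total = 850 + 800 + 800 + 600 + 550 + 550 + 400 + 150 = 4700 MB.
Lower bound: ⌈4700/1050⌉ = 5 discs.
Also, 6 files each exceed 525 MB, and no two of those can share a disc, so at least 6 discs are needed.
A packing using 6 discs:
  disc 1: 850 + 150 = 1000
  disc 2: 800 = 800
  disc 3: 800 = 800
  disc 4: 600 + 400 = 1000
  disc 5: 550 = 550
  disc 6: 550 = 550
This matches the lower bound, so 6 is optimal.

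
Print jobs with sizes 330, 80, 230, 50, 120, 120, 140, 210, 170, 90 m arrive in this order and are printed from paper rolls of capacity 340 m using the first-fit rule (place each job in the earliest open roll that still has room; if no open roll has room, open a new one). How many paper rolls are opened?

5

  330 → roll 1 (new)  [load 330/340]
  80 → roll 2 (new)  [load 80/340]
  230 → roll 2  [load 310/340]
  50 → roll 3 (new)  [load 50/340]
  120 → roll 3  [load 170/340]
  120 → roll 3  [load 290/340]
  140 → roll 4 (new)  [load 140/340]
  210 → roll 5 (new)  [load 210/340]
  170 → roll 4  [load 310/340]
  90 → roll 5  [load 300/340]
5 paper rolls opened.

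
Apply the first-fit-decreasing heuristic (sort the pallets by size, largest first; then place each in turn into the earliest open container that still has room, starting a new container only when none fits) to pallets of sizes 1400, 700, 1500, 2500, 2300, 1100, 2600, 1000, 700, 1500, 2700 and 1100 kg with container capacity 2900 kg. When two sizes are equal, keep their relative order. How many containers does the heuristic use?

Sorted descending: 2700, 2600, 2500, 2300, 1500, 1500, 1400, 1100, 1100, 1000, 700, 700.
  2700 → container 1 (new)  [load 2700/2900]
  2600 → container 2 (new)  [load 2600/2900]
  2500 → container 3 (new)  [load 2500/2900]
  2300 → container 4 (new)  [load 2300/2900]
  1500 → container 5 (new)  [load 1500/2900]
  1500 → container 6 (new)  [load 1500/2900]
  1400 → container 5  [load 2900/2900]
  1100 → container 6  [load 2600/2900]
  1100 → container 7 (new)  [load 1100/2900]
  1000 → container 7  [load 2100/2900]
  700 → container 7  [load 2800/2900]
  700 → container 8 (new)  [load 700/2900]
8 containers opened.

8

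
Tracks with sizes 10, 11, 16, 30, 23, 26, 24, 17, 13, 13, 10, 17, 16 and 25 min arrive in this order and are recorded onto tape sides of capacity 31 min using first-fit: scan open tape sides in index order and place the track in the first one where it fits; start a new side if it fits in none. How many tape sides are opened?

10

  10 → side 1 (new)  [load 10/31]
  11 → side 1  [load 21/31]
  16 → side 2 (new)  [load 16/31]
  30 → side 3 (new)  [load 30/31]
  23 → side 4 (new)  [load 23/31]
  26 → side 5 (new)  [load 26/31]
  24 → side 6 (new)  [load 24/31]
  17 → side 7 (new)  [load 17/31]
  13 → side 2  [load 29/31]
  13 → side 7  [load 30/31]
  10 → side 1  [load 31/31]
  17 → side 8 (new)  [load 17/31]
  16 → side 9 (new)  [load 16/31]
  25 → side 10 (new)  [load 25/31]
10 tape sides opened.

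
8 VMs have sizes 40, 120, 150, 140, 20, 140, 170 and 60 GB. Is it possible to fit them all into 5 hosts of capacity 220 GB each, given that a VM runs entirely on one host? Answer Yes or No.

A valid assignment using 5 hosts:
  host 1: 170 + 40 = 210
  host 2: 150 + 60 = 210
  host 3: 140 + 20 = 160
  host 4: 140 = 140
  host 5: 120 = 120
Every load is within 220 GB, so 5 hosts suffice.

Yes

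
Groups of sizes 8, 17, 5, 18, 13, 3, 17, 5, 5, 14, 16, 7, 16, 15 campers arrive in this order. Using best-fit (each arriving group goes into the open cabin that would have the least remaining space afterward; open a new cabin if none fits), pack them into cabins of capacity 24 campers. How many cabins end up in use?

8

  8 → cabin 1 (new)  [load 8/24]
  17 → cabin 2 (new)  [load 17/24]
  5 → cabin 2  [load 22/24]
  18 → cabin 3 (new)  [load 18/24]
  13 → cabin 1  [load 21/24]
  3 → cabin 1  [load 24/24]
  17 → cabin 4 (new)  [load 17/24]
  5 → cabin 3  [load 23/24]
  5 → cabin 4  [load 22/24]
  14 → cabin 5 (new)  [load 14/24]
  16 → cabin 6 (new)  [load 16/24]
  7 → cabin 6  [load 23/24]
  16 → cabin 7 (new)  [load 16/24]
  15 → cabin 8 (new)  [load 15/24]
8 cabins opened.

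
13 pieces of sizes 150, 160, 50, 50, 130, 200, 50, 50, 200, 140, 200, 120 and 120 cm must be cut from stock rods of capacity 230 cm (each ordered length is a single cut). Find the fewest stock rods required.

Total = 200 + 200 + 200 + 160 + 150 + 140 + 130 + 120 + 120 + 50 + 50 + 50 + 50 = 1620 cm.
Lower bound: ⌈1620/230⌉ = 8 stock rods.
Also, 9 pieces each exceed 115 cm, and no two of those can share a stock rod, so at least 9 stock rods are needed.
A packing using 9 stock rods:
  stock rod 1: 200 = 200
  stock rod 2: 200 = 200
  stock rod 3: 200 = 200
  stock rod 4: 160 + 50 = 210
  stock rod 5: 150 + 50 = 200
  stock rod 6: 140 + 50 = 190
  stock rod 7: 130 + 50 = 180
  stock rod 8: 120 = 120
  stock rod 9: 120 = 120
This matches the lower bound, so 9 is optimal.

9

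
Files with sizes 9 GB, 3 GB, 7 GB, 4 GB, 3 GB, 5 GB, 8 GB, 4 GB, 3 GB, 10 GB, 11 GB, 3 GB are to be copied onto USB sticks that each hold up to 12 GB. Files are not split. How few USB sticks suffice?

7

Total = 11 + 10 + 9 + 8 + 7 + 5 + 4 + 4 + 3 + 3 + 3 + 3 = 70 GB.
Lower bound: ⌈70/12⌉ = 6 USB sticks.
A packing using 7 USB sticks:
  USB stick 1: 11 = 11
  USB stick 2: 10 = 10
  USB stick 3: 9 + 3 = 12
  USB stick 4: 8 + 4 = 12
  USB stick 5: 7 + 5 = 12
  USB stick 6: 4 + 3 + 3 = 10
  USB stick 7: 3 = 3
No arrangement into 6 USB sticks stays within capacity, so 7 is optimal.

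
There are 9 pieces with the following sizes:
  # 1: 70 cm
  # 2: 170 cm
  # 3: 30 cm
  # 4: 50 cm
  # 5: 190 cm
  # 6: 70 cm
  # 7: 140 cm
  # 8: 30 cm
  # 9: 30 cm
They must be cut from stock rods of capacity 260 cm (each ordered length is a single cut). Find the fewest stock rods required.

Total = 190 + 170 + 140 + 70 + 70 + 50 + 30 + 30 + 30 = 780 cm.
Lower bound: ⌈780/260⌉ = 3 stock rods.
A packing using 3 stock rods:
  stock rod 1: 190 + 70 = 260
  stock rod 2: 170 + 30 + 30 + 30 = 260
  stock rod 3: 140 + 70 + 50 = 260
This matches the lower bound, so 3 is optimal.

3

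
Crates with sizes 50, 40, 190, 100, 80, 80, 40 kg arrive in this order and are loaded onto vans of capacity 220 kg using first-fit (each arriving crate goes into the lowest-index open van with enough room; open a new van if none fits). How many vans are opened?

  50 → van 1 (new)  [load 50/220]
  40 → van 1  [load 90/220]
  190 → van 2 (new)  [load 190/220]
  100 → van 1  [load 190/220]
  80 → van 3 (new)  [load 80/220]
  80 → van 3  [load 160/220]
  40 → van 3  [load 200/220]
3 vans opened.

3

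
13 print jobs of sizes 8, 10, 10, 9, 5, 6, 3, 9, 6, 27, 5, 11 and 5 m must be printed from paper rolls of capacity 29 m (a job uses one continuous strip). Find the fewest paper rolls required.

Total = 27 + 11 + 10 + 10 + 9 + 9 + 8 + 6 + 6 + 5 + 5 + 5 + 3 = 114 m.
Lower bound: ⌈114/29⌉ = 4 paper rolls.
A packing using 4 paper rolls:
  roll 1: 27 = 27
  roll 2: 11 + 10 + 8 = 29
  roll 3: 10 + 9 + 5 + 5 = 29
  roll 4: 9 + 6 + 6 + 5 + 3 = 29
This matches the lower bound, so 4 is optimal.

4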